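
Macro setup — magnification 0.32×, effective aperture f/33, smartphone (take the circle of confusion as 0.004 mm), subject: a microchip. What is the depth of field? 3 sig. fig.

2.58 mm

At magnification m, DoF ≈ 2·N_eff·c/m² = 2 × 33 × 0.004 / 0.32² = 0.264 / 0.1024 ≈ 2.58 mm.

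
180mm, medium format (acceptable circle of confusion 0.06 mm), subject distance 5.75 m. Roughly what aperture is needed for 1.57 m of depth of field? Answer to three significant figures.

f/13

Write h = H − f = f²/(N·c). The thin-lens limits are Dn = s·h/(h + (s−f)) and Df = s·h/(h − (s−f)), so DoF = Df − Dn = 2·s·(s−f)·h / (h² − (s−f)²).
That is a quadratic in h: DoF·h² − 2·s·(s−f)·h − DoF·(s−f)² = 0 ⇒ h = (s−f)·(s + √(s² + DoF²)) / DoF = 5570 × (5750 + √(5750² + 1570²)) / 1570 = 5570 × (5750 + 5960.49) / 1570 ≈ 41546 mm.
Then N = f²/(c·h) = 180² / (0.06 × 41546) = 32400 / 2492.8 ≈ 13.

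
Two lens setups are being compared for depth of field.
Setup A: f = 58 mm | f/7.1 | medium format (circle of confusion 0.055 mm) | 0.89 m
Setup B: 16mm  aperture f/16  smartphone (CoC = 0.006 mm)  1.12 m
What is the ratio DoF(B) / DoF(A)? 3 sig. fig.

6.45

Setup A: H = 58²/(7.1×0.055) + 58 ≈ 8672.6 mm; DoF = Df − Dn = 985.15 − 811.61 ≈ 173.54 mm.
Setup B: H = 16²/(16×0.006) + 16 ≈ 2682.7 mm; DoF = Df − Dn = 1911.3 − 792.1 ≈ 1119.2 mm.
Ratio = 1119.2 / 173.54 ≈ 6.45.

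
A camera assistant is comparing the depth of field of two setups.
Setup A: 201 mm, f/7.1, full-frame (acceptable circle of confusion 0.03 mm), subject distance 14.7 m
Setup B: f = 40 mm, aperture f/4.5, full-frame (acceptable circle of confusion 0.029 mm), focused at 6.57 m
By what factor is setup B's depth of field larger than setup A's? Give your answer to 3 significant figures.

Setup A: H = 201²/(7.1×0.03) + 201 ≈ 189877.1 mm; DoF = Df − Dn = 15916.7 − 13656.1 ≈ 2260.6 mm.
Setup B: H = 40²/(4.5×0.029) + 40 ≈ 12300.5 mm; DoF = Df − Dn = 14056.6 − 4286.8 ≈ 9769.8 mm.
Ratio = 9769.8 / 2260.6 ≈ 4.32.

4.32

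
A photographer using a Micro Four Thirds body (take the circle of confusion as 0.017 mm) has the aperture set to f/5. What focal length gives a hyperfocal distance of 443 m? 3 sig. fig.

From H = f²/(N·c) + f, with f ≪ H: f ≈ √(H·N·c) = √(443000 × 5 × 0.017) = √37655 ≈ 194.0 mm.
The +f correction barely moves this — solving exactly, f² + N·c·f − N·c·H = 0 ⇒ f = (−N·c + √((N·c)² + 4·N·c·H))/2 = (−0.085 + √150620)/2 ≈ 194.01 mm, so f ≈ 194 mm.

194 mm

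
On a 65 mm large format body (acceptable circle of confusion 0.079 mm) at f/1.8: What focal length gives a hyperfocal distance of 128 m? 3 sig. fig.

From H = f²/(N·c) + f, with f ≪ H: f ≈ √(H·N·c) = √(128000 × 1.8 × 0.079) = √18202 ≈ 134.9 mm.
The +f correction barely moves this — solving exactly, f² + N·c·f − N·c·H = 0 ⇒ f = (−N·c + √((N·c)² + 4·N·c·H))/2 = (−0.1422 + √72806)/2 ≈ 134.84 mm, so f ≈ 135 mm.

135 mm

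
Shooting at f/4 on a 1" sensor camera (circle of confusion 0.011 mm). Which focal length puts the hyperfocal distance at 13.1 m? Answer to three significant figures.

From H = f²/(N·c) + f, with f ≪ H: f ≈ √(H·N·c) = √(13100 × 4 × 0.011) = √576.40 ≈ 24.01 mm.
The +f correction barely moves this — solving exactly, f² + N·c·f − N·c·H = 0 ⇒ f = (−N·c + √((N·c)² + 4·N·c·H))/2 = (−0.044 + √2305.6)/2 ≈ 23.986 mm, so f ≈ 24.0 mm.

24.0 mm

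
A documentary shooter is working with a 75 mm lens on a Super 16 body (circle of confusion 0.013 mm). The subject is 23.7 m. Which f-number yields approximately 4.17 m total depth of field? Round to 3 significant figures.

Write h = H − f = f²/(N·c). The thin-lens limits are Dn = s·h/(h + (s−f)) and Df = s·h/(h − (s−f)), so DoF = Df − Dn = 2·s·(s−f)·h / (h² − (s−f)²).
That is a quadratic in h: DoF·h² − 2·s·(s−f)·h − DoF·(s−f)² = 0 ⇒ h = (s−f)·(s + √(s² + DoF²)) / DoF = 23625 × (23700 + √(23700² + 4170²)) / 4170 = 23625 × (23700 + 24064.1) / 4170 ≈ 270606 mm.
Then N = f²/(c·h) = 75² / (0.013 × 270606) = 5625 / 3517.9 ≈ 1.60.

f/1.60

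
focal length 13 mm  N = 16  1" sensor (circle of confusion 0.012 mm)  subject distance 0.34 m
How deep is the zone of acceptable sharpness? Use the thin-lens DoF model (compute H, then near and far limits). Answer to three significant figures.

293 mm

Hyperfocal distance H = f²/(N·c) + f = 13²/(16 × 0.012) + 13 = 169/0.192 + 13 ≈ 893.2 mm ≈ 0.893 m.
Near limit Dn = s·(H − f)/(H + s − 2f) = 340 × (893.2 − 13) / (893.2 + 340 − 2 × 13) = 340 × 880.2 / 1207.2 ≈ 247.90 mm.
Far limit Df = s·(H − f)/(H − s) = 340 × (893.2 − 13) / (893.2 − 340) = 340 × 880.2 / 553.2 ≈ 540.97 mm.
Depth of field = Df − Dn = 540.97 − 247.90 ≈ 293.07 mm.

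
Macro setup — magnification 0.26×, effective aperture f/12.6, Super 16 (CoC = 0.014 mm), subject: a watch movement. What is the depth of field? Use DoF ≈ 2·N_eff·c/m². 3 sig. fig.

5.22 mm

At magnification m, DoF ≈ 2·N_eff·c/m² = 2 × 12.6 × 0.014 / 0.26² = 0.3528 / 0.0676 ≈ 5.22 mm.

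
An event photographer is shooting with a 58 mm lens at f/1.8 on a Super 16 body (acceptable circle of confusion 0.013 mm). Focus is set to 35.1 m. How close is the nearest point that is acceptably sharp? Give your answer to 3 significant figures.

Hyperfocal distance H = f²/(N·c) + f = 58²/(1.8 × 0.013) + 58 = 3364/0.0234 + 58 ≈ 143818.7 mm ≈ 143.8 m.
Near limit Dn = s·(H − f)/(H + s − 2f) = 35100 × (143818.7 − 58) / (143818.7 + 35100 − 2 × 58) = 35100 × 143760.7 / 178802.7 ≈ 28221 mm ≈ 28.2 m.

28.2 m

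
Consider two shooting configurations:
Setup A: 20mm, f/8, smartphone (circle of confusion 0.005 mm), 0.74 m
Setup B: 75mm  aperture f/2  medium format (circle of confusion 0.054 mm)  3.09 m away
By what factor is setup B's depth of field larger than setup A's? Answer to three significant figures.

3.35

Setup A: H = 20²/(8×0.005) + 20 ≈ 10020.0 mm; DoF = Df − Dn = 797.41 − 690.30 ≈ 107.11 mm.
Setup B: H = 75²/(2×0.054) + 75 ≈ 52158.3 mm; DoF = Df − Dn = 3279.86 − 2920.91 ≈ 358.95 mm.
Ratio = 358.95 / 107.11 ≈ 3.35.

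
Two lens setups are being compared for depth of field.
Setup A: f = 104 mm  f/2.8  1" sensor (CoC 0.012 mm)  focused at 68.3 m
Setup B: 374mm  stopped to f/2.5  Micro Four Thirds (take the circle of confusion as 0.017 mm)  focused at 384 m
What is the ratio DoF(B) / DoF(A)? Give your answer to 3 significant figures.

3.00

Setup A: H = 104²/(2.8×0.012) + 104 ≈ 322008.8 mm; DoF = Df − Dn = 86659 − 56360 ≈ 30299 mm.
Setup B: H = 374²/(2.5×0.017) + 374 ≈ 3291574.0 mm; DoF = Df − Dn = 434665 − 343913 ≈ 90752 mm.
Ratio = 90752 / 30299 ≈ 3.00.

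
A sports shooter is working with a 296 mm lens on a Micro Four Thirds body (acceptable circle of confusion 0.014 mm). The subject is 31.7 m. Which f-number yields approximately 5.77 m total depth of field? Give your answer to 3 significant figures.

Write h = H − f = f²/(N·c). The thin-lens limits are Dn = s·h/(h + (s−f)) and Df = s·h/(h − (s−f)), so DoF = Df − Dn = 2·s·(s−f)·h / (h² − (s−f)²).
That is a quadratic in h: DoF·h² − 2·s·(s−f)·h − DoF·(s−f)² = 0 ⇒ h = (s−f)·(s + √(s² + DoF²)) / DoF = 31404 × (31700 + √(31700² + 5770²)) / 5770 = 31404 × (31700 + 32220.8) / 5770 ≈ 347898 mm.
Then N = f²/(c·h) = 296² / (0.014 × 347898) = 87616 / 4870.6 ≈ 18.

f/18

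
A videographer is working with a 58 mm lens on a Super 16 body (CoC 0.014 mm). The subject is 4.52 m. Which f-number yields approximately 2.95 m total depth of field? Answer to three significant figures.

f/16

Write h = H − f = f²/(N·c). The thin-lens limits are Dn = s·h/(h + (s−f)) and Df = s·h/(h − (s−f)), so DoF = Df − Dn = 2·s·(s−f)·h / (h² − (s−f)²).
That is a quadratic in h: DoF·h² − 2·s·(s−f)·h − DoF·(s−f)² = 0 ⇒ h = (s−f)·(s + √(s² + DoF²)) / DoF = 4462 × (4520 + √(4520² + 2950²)) / 2950 = 4462 × (4520 + 5397.49) / 2950 ≈ 15001 mm.
Then N = f²/(c·h) = 58² / (0.014 × 15001) = 3364 / 210.01 ≈ 16.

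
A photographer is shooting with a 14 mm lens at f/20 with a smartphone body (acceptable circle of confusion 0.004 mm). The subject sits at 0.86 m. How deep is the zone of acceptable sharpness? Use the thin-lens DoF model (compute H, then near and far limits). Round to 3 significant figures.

Hyperfocal distance H = f²/(N·c) + f = 14²/(20 × 0.004) + 14 = 196/0.08 + 14 ≈ 2464.0 mm ≈ 2.464 m.
Near limit Dn = s·(H − f)/(H + s − 2f) = 860 × (2464.0 − 14) / (2464.0 + 860 − 2 × 14) = 860 × 2450.0 / 3296.0 ≈ 639.26 mm.
Far limit Df = s·(H − f)/(H − s) = 860 × (2464.0 − 14) / (2464.0 − 860) = 860 × 2450.0 / 1604.0 ≈ 1313.59 mm.
Depth of field = Df − Dn = 1313.59 − 639.26 ≈ 674.33 mm ≈ 0.674 m.

0.674 m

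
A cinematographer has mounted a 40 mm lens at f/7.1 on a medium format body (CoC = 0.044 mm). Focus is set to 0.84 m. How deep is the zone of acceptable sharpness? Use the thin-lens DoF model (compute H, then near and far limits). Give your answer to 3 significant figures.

Hyperfocal distance H = f²/(N·c) + f = 40²/(7.1 × 0.044) + 40 = 1600/0.3124 + 40 ≈ 5161.6 mm ≈ 5.162 m.
Near limit Dn = s·(H − f)/(H + s − 2f) = 840 × (5161.6 − 40) / (5161.6 + 840 − 2 × 40) = 840 × 5121.6 / 5921.6 ≈ 726.52 mm.
Far limit Df = s·(H − f)/(H − s) = 840 × (5161.6 − 40) / (5161.6 − 840) = 840 × 5121.6 / 4321.6 ≈ 995.50 mm.
Depth of field = Df − Dn = 995.50 − 726.52 ≈ 268.98 mm.

269 mm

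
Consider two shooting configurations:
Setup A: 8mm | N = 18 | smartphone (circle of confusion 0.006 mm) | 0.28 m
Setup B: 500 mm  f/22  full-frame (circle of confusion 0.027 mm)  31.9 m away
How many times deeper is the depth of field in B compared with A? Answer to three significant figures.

Setup A: H = 8²/(18×0.006) + 8 ≈ 600.6 mm; DoF = Df − Dn = 517.56 − 191.91 ≈ 325.65 mm.
Setup B: H = 500²/(22×0.027) + 500 ≈ 421375.4 mm; DoF = Df − Dn = 34471.8 − 29685.3 ≈ 4786.5 mm.
Ratio = 4786.5 / 325.65 ≈ 14.7.

14.7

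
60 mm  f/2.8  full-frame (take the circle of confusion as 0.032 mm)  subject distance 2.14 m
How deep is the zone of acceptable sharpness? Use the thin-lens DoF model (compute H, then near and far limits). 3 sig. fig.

222 mm

Hyperfocal distance H = f²/(N·c) + f = 60²/(2.8 × 0.032) + 60 = 3600/0.0896 + 60 ≈ 40238.6 mm ≈ 40.24 m.
Near limit Dn = s·(H − f)/(H + s − 2f) = 2140 × (40238.6 − 60) / (40238.6 + 2140 − 2 × 60) = 2140 × 40178.6 / 42258.6 ≈ 2034.67 mm.
Far limit Df = s·(H − f)/(H − s) = 2140 × (40238.6 − 60) / (40238.6 − 2140) = 2140 × 40178.6 / 38098.6 ≈ 2256.83 mm.
Depth of field = Df − Dn = 2256.83 − 2034.67 ≈ 222.16 mm.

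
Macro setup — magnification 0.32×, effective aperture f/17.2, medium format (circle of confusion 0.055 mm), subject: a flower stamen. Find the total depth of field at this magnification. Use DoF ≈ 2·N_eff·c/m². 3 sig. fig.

At magnification m, DoF ≈ 2·N_eff·c/m² = 2 × 17.2 × 0.055 / 0.32² = 1.892 / 0.1024 ≈ 18.5 mm.

18.5 mm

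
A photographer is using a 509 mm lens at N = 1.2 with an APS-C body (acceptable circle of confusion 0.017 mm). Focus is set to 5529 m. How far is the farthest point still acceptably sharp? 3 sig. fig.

Hyperfocal distance H = f²/(N·c) + f = 509²/(1.2 × 0.017) + 509 = 259081/0.0204 + 509 ≈ 12700558.0 mm ≈ 12701 m.
Far limit Df = s·(H − f)/(H − s) = 5529000 × (12700558.0 − 509) / (12700558.0 − 5529000) = 5529000 × 12700049.0 / 7171558.0 ≈ 9791257 mm ≈ 9790 m.

9790 m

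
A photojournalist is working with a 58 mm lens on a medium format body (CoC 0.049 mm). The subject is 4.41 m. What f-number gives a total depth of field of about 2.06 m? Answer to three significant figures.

f/3.50

Write h = H − f = f²/(N·c). The thin-lens limits are Dn = s·h/(h + (s−f)) and Df = s·h/(h − (s−f)), so DoF = Df − Dn = 2·s·(s−f)·h / (h² − (s−f)²).
That is a quadratic in h: DoF·h² − 2·s·(s−f)·h − DoF·(s−f)² = 0 ⇒ h = (s−f)·(s + √(s² + DoF²)) / DoF = 4352 × (4410 + √(4410² + 2060²)) / 2060 = 4352 × (4410 + 4867.41) / 2060 ≈ 19600 mm.
Then N = f²/(c·h) = 58² / (0.049 × 19600) = 3364 / 960.38 ≈ 3.50.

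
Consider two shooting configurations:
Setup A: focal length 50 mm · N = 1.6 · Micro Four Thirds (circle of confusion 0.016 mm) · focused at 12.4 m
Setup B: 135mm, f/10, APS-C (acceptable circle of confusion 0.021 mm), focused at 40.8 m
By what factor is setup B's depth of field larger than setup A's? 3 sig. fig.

Setup A: H = 50²/(1.6×0.016) + 50 ≈ 97706.2 mm; DoF = Df − Dn = 14195.2 − 11007.9 ≈ 3187.3 mm.
Setup B: H = 135²/(10×0.021) + 135 ≈ 86920.7 mm; DoF = Df − Dn = 76774 − 27782 ≈ 48992 mm.
Ratio = 48992 / 3187.3 ≈ 15.4.

15.4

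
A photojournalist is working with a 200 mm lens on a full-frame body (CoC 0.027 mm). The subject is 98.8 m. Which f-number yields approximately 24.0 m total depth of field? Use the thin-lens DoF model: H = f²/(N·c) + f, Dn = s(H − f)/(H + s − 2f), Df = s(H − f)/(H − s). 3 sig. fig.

Write h = H − f = f²/(N·c). The thin-lens limits are Dn = s·h/(h + (s−f)) and Df = s·h/(h − (s−f)), so DoF = Df − Dn = 2·s·(s−f)·h / (h² − (s−f)²).
That is a quadratic in h: DoF·h² − 2·s·(s−f)·h − DoF·(s−f)² = 0 ⇒ h = (s−f)·(s + √(s² + DoF²)) / DoF = 98600 × (98800 + √(98800² + 24000²)) / 24000 = 98600 × (98800 + 101673) / 24000 ≈ 823611 mm.
Then N = f²/(c·h) = 200² / (0.027 × 823611) = 40000 / 22237 ≈ 1.80.

f/1.80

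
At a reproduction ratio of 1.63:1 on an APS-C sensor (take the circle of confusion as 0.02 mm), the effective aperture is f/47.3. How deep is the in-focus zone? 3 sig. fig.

0.712 mm

At magnification m, DoF ≈ 2·N_eff·c/m² = 2 × 47.3 × 0.02 / 1.63² = 1.892 / 2.657 ≈ 0.712 mm.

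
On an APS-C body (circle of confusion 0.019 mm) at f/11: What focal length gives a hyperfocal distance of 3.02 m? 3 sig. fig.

From H = f²/(N·c) + f, with f ≪ H: f ≈ √(H·N·c) = √(3020 × 11 × 0.019) = √631.18 ≈ 25.12 mm.
Exact: f² + N·c·f − N·c·H = 0 ⇒ f = (−N·c + √((N·c)² + 4·N·c·H))/2 = (−0.209 + √2524.8)/2 ≈ 25.019 mm ≈ 25.0 mm.

25.0 mm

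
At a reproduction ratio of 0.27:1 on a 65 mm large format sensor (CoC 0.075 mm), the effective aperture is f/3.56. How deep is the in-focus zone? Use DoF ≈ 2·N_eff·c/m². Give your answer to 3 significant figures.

7.33 mm

At magnification m, DoF ≈ 2·N_eff·c/m² = 2 × 3.56 × 0.075 / 0.27² = 0.534 / 0.0729 ≈ 7.33 mm.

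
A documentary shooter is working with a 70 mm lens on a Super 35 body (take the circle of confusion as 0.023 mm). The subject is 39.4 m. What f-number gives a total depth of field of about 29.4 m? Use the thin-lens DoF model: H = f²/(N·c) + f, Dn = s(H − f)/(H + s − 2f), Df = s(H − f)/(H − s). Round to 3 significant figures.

f/1.80

Write h = H − f = f²/(N·c). The thin-lens limits are Dn = s·h/(h + (s−f)) and Df = s·h/(h − (s−f)), so DoF = Df − Dn = 2·s·(s−f)·h / (h² − (s−f)²).
That is a quadratic in h: DoF·h² − 2·s·(s−f)·h − DoF·(s−f)² = 0 ⇒ h = (s−f)·(s + √(s² + DoF²)) / DoF = 39330 × (39400 + √(39400² + 29400²)) / 29400 = 39330 × (39400 + 49160.1) / 29400 ≈ 118472 mm.
Then N = f²/(c·h) = 70² / (0.023 × 118472) = 4900 / 2724.9 ≈ 1.80.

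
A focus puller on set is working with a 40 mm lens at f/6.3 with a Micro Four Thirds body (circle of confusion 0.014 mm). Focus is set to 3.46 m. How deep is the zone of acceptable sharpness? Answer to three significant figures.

1.35 m

Hyperfocal distance H = f²/(N·c) + f = 40²/(6.3 × 0.014) + 40 = 1600/0.0882 + 40 ≈ 18180.6 mm ≈ 18.18 m.
Near limit Dn = s·(H − f)/(H + s − 2f) = 3460 × (18180.6 − 40) / (18180.6 + 3460 − 2 × 40) = 3460 × 18140.6 / 21560.6 ≈ 2911.2 mm.
Far limit Df = s·(H − f)/(H − s) = 3460 × (18180.6 − 40) / (18180.6 − 3460) = 3460 × 18140.6 / 14720.6 ≈ 4263.9 mm.
Depth of field = Df − Dn = 4263.9 − 2911.2 ≈ 1352.7 mm ≈ 1.35 m.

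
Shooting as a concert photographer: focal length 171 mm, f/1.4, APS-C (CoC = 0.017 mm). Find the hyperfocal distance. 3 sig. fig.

Hyperfocal distance H = f²/(N·c) + f = 171²/(1.4 × 0.017) + 171 = 29241/0.0238 + 171 ≈ 1228784.4 mm ≈ 1230 m.

1230 m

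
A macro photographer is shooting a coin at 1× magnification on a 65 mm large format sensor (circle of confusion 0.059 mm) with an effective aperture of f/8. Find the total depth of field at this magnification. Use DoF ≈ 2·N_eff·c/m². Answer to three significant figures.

At magnification m, DoF ≈ 2·N_eff·c/m² = 2 × 8 × 0.059 / 1² = 0.944 / 1 ≈ 0.944 mm.

0.944 mm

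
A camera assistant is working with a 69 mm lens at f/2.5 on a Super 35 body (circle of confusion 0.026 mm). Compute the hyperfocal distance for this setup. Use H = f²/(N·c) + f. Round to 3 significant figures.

Hyperfocal distance H = f²/(N·c) + f = 69²/(2.5 × 0.026) + 69 = 4761/0.065 + 69 ≈ 73315.2 mm ≈ 73.3 m.

73.3 m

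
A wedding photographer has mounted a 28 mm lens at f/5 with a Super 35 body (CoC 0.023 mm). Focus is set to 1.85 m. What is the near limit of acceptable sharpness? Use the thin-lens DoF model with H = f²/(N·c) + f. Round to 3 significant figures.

Hyperfocal distance H = f²/(N·c) + f = 28²/(5 × 0.023) + 28 = 784/0.115 + 28 ≈ 6845.4 mm ≈ 6.845 m.
Near limit Dn = s·(H − f)/(H + s − 2f) = 1850 × (6845.4 − 28) / (6845.4 + 1850 − 2 × 28) = 1850 × 6817.4 / 8639.4 ≈ 1459.8 mm ≈ 1.46 m.

1.46 m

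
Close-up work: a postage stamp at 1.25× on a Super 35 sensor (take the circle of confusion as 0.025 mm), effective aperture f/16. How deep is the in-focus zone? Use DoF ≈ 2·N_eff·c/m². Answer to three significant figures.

At magnification m, DoF ≈ 2·N_eff·c/m² = 2 × 16 × 0.025 / 1.25² = 0.8 / 1.562 ≈ 0.512 mm.

0.512 mm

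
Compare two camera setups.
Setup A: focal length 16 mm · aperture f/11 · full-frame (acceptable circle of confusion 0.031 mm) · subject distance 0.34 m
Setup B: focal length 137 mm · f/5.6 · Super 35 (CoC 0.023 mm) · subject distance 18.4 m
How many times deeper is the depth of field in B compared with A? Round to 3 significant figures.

13.0

Setup A: H = 16²/(11×0.031) + 16 ≈ 766.7 mm; DoF = Df − Dn = 598.15 − 237.50 ≈ 360.65 mm.
Setup B: H = 137²/(5.6×0.023) + 137 ≈ 145859.0 mm; DoF = Df − Dn = 21036.4 − 16350.8 ≈ 4685.6 mm.
Ratio = 4685.6 / 360.65 ≈ 13.0.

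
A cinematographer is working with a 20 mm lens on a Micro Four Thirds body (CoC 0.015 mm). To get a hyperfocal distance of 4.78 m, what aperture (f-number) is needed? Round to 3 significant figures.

Rearrange H = f²/(N·c) + f for N: N = f² / ((H − f)·c).
N = 20² / ((4780 − 20) × 0.015) = 400 / 71.40 ≈ 5.60.

f/5.60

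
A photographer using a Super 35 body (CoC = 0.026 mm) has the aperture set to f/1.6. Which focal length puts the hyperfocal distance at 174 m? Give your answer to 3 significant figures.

From H = f²/(N·c) + f, with f ≪ H: f ≈ √(H·N·c) = √(174000 × 1.6 × 0.026) = √7238.4 ≈ 85.08 mm.
The +f correction barely moves this — solving exactly, f² + N·c·f − N·c·H = 0 ⇒ f = (−N·c + √((N·c)² + 4·N·c·H))/2 = (−0.0416 + √28954)/2 ≈ 85.058 mm, so f ≈ 85.1 mm.

85.1 mm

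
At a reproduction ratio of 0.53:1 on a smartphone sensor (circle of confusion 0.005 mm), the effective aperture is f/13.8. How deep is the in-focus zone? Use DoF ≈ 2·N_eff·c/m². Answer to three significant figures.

0.491 mm

At magnification m, DoF ≈ 2·N_eff·c/m² = 2 × 13.8 × 0.005 / 0.53² = 0.138 / 0.2809 ≈ 0.491 mm.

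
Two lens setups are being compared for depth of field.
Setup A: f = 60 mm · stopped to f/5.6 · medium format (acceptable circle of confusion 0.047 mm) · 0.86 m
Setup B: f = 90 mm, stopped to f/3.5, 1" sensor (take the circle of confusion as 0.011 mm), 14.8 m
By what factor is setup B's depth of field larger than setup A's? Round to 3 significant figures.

Setup A: H = 60²/(5.6×0.047) + 60 ≈ 13737.8 mm; DoF = Df − Dn = 913.43 − 812.48 ≈ 100.95 mm.
Setup B: H = 90²/(3.5×0.011) + 90 ≈ 210479.6 mm; DoF = Df − Dn = 15912.6 − 13832.8 ≈ 2079.8 mm.
Ratio = 2079.8 / 100.95 ≈ 20.6.

20.6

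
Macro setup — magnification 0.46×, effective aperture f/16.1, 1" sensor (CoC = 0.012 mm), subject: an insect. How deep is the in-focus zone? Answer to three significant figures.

At magnification m, DoF ≈ 2·N_eff·c/m² = 2 × 16.1 × 0.012 / 0.46² = 0.3864 / 0.2116 ≈ 1.83 mm.

1.83 mm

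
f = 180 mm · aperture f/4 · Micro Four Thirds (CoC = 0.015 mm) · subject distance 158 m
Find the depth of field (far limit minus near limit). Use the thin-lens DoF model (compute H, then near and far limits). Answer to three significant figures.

101 m

Hyperfocal distance H = f²/(N·c) + f = 180²/(4 × 0.015) + 180 = 32400/0.06 + 180 ≈ 540180.0 mm ≈ 540.2 m.
Near limit Dn = s·(H − f)/(H + s − 2f) = 158000 × (540180.0 − 180) / (540180.0 + 158000 − 2 × 180) = 158000 × 540000.0 / 697820.0 ≈ 122266 mm.
Far limit Df = s·(H − f)/(H − s) = 158000 × (540180.0 − 180) / (540180.0 − 158000) = 158000 × 540000.0 / 382180.0 ≈ 223246 mm.
Depth of field = Df − Dn = 223246 − 122266 ≈ 100980 mm ≈ 101 m.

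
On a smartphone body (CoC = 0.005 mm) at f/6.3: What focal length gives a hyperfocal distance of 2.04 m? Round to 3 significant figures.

From H = f²/(N·c) + f, with f ≪ H: f ≈ √(H·N·c) = √(2040 × 6.3 × 0.005) = √64.260 ≈ 8.016 mm.
Exact: f² + N·c·f − N·c·H = 0 ⇒ f = (−N·c + √((N·c)² + 4·N·c·H))/2 = (−0.0315 + √257.04)/2 ≈ 8.0005 mm ≈ 8.00 mm.

8.00 mm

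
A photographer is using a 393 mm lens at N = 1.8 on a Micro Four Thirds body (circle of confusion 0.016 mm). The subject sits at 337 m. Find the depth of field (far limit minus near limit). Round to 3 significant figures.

42.5 m

Hyperfocal distance H = f²/(N·c) + f = 393²/(1.8 × 0.016) + 393 = 154449/0.0288 + 393 ≈ 5363205.5 mm ≈ 5363 m.
Near limit Dn = s·(H − f)/(H + s − 2f) = 337000 × (5363205.5 − 393) / (5363205.5 + 337000 − 2 × 393) = 337000 × 5362812.5 / 5699419.5 ≈ 317097 mm.
Far limit Df = s·(H − f)/(H − s) = 337000 × (5363205.5 − 393) / (5363205.5 − 337000) = 337000 × 5362812.5 / 5026205.5 ≈ 359569 mm.
Depth of field = Df − Dn = 359569 − 317097 ≈ 42472 mm ≈ 42.5 m.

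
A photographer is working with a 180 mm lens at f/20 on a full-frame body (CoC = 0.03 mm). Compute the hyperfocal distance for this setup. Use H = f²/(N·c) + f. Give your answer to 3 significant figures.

Hyperfocal distance H = f²/(N·c) + f = 180²/(20 × 0.03) + 180 = 32400/0.6 + 180 ≈ 54180.0 mm ≈ 54.2 m.

54.2 m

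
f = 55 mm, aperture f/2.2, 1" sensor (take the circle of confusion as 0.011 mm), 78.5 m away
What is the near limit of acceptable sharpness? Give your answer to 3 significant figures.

48.2 m

Hyperfocal distance H = f²/(N·c) + f = 55²/(2.2 × 0.011) + 55 = 3025/0.0242 + 55 ≈ 125055.0 mm ≈ 125.1 m.
Near limit Dn = s·(H − f)/(H + s − 2f) = 78500 × (125055.0 − 55) / (125055.0 + 78500 − 2 × 55) = 78500 × 125000.0 / 203445.0 ≈ 48232 mm ≈ 48.2 m.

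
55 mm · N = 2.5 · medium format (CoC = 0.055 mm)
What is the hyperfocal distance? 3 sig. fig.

22.1 m

Hyperfocal distance H = f²/(N·c) + f = 55²/(2.5 × 0.055) + 55 = 3025/0.1375 + 55 ≈ 22055.0 mm ≈ 22.1 m.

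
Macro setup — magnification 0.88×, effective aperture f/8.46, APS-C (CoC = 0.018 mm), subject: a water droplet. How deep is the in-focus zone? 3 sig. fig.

At magnification m, DoF ≈ 2·N_eff·c/m² = 2 × 8.46 × 0.018 / 0.88² = 0.3046 / 0.7744 ≈ 0.393 mm.

0.393 mm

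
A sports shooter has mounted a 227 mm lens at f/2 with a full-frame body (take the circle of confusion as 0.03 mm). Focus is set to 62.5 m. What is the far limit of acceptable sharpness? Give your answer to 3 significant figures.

Hyperfocal distance H = f²/(N·c) + f = 227²/(2 × 0.03) + 227 = 51529/0.06 + 227 ≈ 859043.7 mm ≈ 859.0 m.
Far limit Df = s·(H − f)/(H − s) = 62500 × (859043.7 − 227) / (859043.7 − 62500) = 62500 × 858816.7 / 796543.7 ≈ 67386 mm ≈ 67.4 m.

67.4 m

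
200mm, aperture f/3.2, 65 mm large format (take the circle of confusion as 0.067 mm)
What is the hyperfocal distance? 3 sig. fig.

187 m

Hyperfocal distance H = f²/(N·c) + f = 200²/(3.2 × 0.067) + 200 = 40000/0.2144 + 200 ≈ 186767.2 mm ≈ 187 m.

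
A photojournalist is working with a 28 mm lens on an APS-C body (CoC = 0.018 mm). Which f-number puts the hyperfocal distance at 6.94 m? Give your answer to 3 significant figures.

f/6.30

Rearrange H = f²/(N·c) + f for N: N = f² / ((H − f)·c).
N = 28² / ((6940 − 28) × 0.018) = 784 / 124.4 ≈ 6.30.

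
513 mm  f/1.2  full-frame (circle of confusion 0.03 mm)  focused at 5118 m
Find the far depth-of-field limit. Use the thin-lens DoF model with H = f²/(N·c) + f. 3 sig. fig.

17100 m

Hyperfocal distance H = f²/(N·c) + f = 513²/(1.2 × 0.03) + 513 = 263169/0.036 + 513 ≈ 7310763.0 mm ≈ 7311 m.
Far limit Df = s·(H − f)/(H − s) = 5118000 × (7310763.0 − 513) / (7310763.0 − 5118000) = 5118000 × 7310250.0 / 2192763.0 ≈ 17062427 mm ≈ 17100 m.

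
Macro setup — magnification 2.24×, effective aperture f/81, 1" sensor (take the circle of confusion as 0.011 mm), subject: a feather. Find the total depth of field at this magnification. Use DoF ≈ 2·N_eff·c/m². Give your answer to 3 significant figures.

At magnification m, DoF ≈ 2·N_eff·c/m² = 2 × 81 × 0.011 / 2.24² = 1.782 / 5.018 ≈ 0.355 mm.

0.355 mm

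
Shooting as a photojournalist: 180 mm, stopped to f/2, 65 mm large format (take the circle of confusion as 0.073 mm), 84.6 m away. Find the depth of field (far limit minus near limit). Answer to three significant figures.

75.3 m

Hyperfocal distance H = f²/(N·c) + f = 180²/(2 × 0.073) + 180 = 32400/0.146 + 180 ≈ 222097.8 mm ≈ 222.1 m.
Near limit Dn = s·(H − f)/(H + s − 2f) = 84600 × (222097.8 − 180) / (222097.8 + 84600 − 2 × 180) = 84600 × 221917.8 / 306337.8 ≈ 61286 mm.
Far limit Df = s·(H − f)/(H − s) = 84600 × (222097.8 − 180) / (222097.8 − 84600) = 84600 × 221917.8 / 137497.8 ≈ 136542 mm.
Depth of field = Df − Dn = 136542 − 61286 ≈ 75256 mm ≈ 75.3 m.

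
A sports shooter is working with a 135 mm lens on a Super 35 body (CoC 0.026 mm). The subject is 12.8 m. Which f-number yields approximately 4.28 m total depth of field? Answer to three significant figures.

Write h = H − f = f²/(N·c). The thin-lens limits are Dn = s·h/(h + (s−f)) and Df = s·h/(h − (s−f)), so DoF = Df − Dn = 2·s·(s−f)·h / (h² − (s−f)²).
That is a quadratic in h: DoF·h² − 2·s·(s−f)·h − DoF·(s−f)² = 0 ⇒ h = (s−f)·(s + √(s² + DoF²)) / DoF = 12665 × (12800 + √(12800² + 4280²)) / 4280 = 12665 × (12800 + 13496.6) / 4280 ≈ 77815 mm.
Then N = f²/(c·h) = 135² / (0.026 × 77815) = 18225 / 2023.2 ≈ 9.01.

f/9.01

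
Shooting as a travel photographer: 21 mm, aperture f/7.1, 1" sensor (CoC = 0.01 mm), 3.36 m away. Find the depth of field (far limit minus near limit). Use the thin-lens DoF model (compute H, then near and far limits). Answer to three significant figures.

5.08 m

Hyperfocal distance H = f²/(N·c) + f = 21²/(7.1 × 0.01) + 21 = 441/0.071 + 21 ≈ 6232.3 mm ≈ 6.232 m.
Near limit Dn = s·(H − f)/(H + s − 2f) = 3360 × (6232.3 − 21) / (6232.3 + 3360 − 2 × 21) = 3360 × 6211.3 / 9550.3 ≈ 2185.3 mm.
Far limit Df = s·(H − f)/(H − s) = 3360 × (6232.3 − 21) / (6232.3 − 3360) = 3360 × 6211.3 / 2872.3 ≈ 7266.0 mm.
Depth of field = Df − Dn = 7266.0 − 2185.3 ≈ 5080.7 mm ≈ 5.08 m.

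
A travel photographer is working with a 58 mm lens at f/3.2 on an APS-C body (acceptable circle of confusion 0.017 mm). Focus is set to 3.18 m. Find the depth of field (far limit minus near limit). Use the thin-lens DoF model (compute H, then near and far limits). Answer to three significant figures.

322 mm

Hyperfocal distance H = f²/(N·c) + f = 58²/(3.2 × 0.017) + 58 = 3364/0.0544 + 58 ≈ 61896.2 mm ≈ 61.90 m.
Near limit Dn = s·(H − f)/(H + s − 2f) = 3180 × (61896.2 − 58) / (61896.2 + 3180 − 2 × 58) = 3180 × 61838.2 / 64960.2 ≈ 3027.17 mm.
Far limit Df = s·(H − f)/(H − s) = 3180 × (61896.2 − 58) / (61896.2 − 3180) = 3180 × 61838.2 / 58716.2 ≈ 3349.08 mm.
Depth of field = Df − Dn = 3349.08 − 3027.17 ≈ 321.91 mm.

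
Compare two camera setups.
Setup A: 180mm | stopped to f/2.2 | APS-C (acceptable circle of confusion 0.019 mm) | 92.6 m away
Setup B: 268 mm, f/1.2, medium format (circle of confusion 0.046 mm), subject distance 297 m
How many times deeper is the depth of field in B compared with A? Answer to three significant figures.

Setup A: H = 180²/(2.2×0.019) + 180 ≈ 775299.6 mm; DoF = Df − Dn = 105136 − 82735 ≈ 22401 mm.
Setup B: H = 268²/(1.2×0.046) + 268 ≈ 1301427.4 mm; DoF = Df − Dn = 384741 − 241846 ≈ 142895 mm.
Ratio = 142895 / 22401 ≈ 6.38.

6.38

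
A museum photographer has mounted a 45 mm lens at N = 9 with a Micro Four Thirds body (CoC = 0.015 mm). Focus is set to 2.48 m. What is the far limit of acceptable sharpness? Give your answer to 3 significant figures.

Hyperfocal distance H = f²/(N·c) + f = 45²/(9 × 0.015) + 45 = 2025/0.135 + 45 ≈ 15045.0 mm ≈ 15.04 m.
Far limit Df = s·(H − f)/(H − s) = 2480 × (15045.0 − 45) / (15045.0 − 2480) = 2480 × 15000.0 / 12565.0 ≈ 2960.6 mm ≈ 2.96 m.

2.96 m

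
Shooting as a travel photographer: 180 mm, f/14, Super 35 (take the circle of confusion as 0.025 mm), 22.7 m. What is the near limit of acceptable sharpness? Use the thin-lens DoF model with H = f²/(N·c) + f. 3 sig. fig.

Hyperfocal distance H = f²/(N·c) + f = 180²/(14 × 0.025) + 180 = 32400/0.35 + 180 ≈ 92751.4 mm ≈ 92.75 m.
Near limit Dn = s·(H − f)/(H + s − 2f) = 22700 × (92751.4 − 180) / (92751.4 + 22700 − 2 × 180) = 22700 × 92571.4 / 115091.4 ≈ 18258 mm ≈ 18.3 m.

18.3 m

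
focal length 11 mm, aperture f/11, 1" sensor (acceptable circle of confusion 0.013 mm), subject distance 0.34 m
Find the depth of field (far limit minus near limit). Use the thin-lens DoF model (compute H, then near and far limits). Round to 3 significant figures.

Hyperfocal distance H = f²/(N·c) + f = 11²/(11 × 0.013) + 11 = 121/0.143 + 11 ≈ 857.2 mm ≈ 0.857 m.
Near limit Dn = s·(H − f)/(H + s − 2f) = 340 × (857.2 − 11) / (857.2 + 340 − 2 × 11) = 340 × 846.2 / 1175.2 ≈ 244.81 mm.
Far limit Df = s·(H − f)/(H − s) = 340 × (857.2 − 11) / (857.2 − 340) = 340 × 846.2 / 517.2 ≈ 556.30 mm.
Depth of field = Df − Dn = 556.30 − 244.81 ≈ 311.49 mm.

311 mm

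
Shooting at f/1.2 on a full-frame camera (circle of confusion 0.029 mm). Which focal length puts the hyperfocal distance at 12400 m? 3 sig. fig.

From H = f²/(N·c) + f, with f ≪ H: f ≈ √(H·N·c) = √(12400000 × 1.2 × 0.029) = √431520 ≈ 656.9 mm.
The +f correction barely moves this — solving exactly, f² + N·c·f − N·c·H = 0 ⇒ f = (−N·c + √((N·c)² + 4·N·c·H))/2 = (−0.0348 + √1726080)/2 ≈ 656.88 mm, so f ≈ 657 mm.

657 mm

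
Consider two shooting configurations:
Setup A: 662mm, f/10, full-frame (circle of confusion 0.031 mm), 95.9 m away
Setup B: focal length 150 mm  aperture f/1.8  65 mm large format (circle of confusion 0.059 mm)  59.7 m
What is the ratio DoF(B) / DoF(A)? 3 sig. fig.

Setup A: H = 662²/(10×0.031) + 662 ≈ 1414352.3 mm; DoF = Df − Dn = 102827 − 89847 ≈ 12980 mm.
Setup B: H = 150²/(1.8×0.059) + 150 ≈ 212014.4 mm; DoF = Df − Dn = 83041 − 46601 ≈ 36440 mm.
Ratio = 36440 / 12980 ≈ 2.81.

2.81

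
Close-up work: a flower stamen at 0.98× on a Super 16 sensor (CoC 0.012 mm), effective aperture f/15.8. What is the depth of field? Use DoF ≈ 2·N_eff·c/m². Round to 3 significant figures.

At magnification m, DoF ≈ 2·N_eff·c/m² = 2 × 15.8 × 0.012 / 0.98² = 0.3792 / 0.9604 ≈ 0.395 mm.

0.395 mm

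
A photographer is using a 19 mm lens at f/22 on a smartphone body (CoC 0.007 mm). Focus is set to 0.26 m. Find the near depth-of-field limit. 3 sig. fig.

236 mm

Hyperfocal distance H = f²/(N·c) + f = 19²/(22 × 0.007) + 19 = 361/0.154 + 19 ≈ 2363.2 mm ≈ 2.363 m.
Near limit Dn = s·(H − f)/(H + s − 2f) = 260 × (2363.2 − 19) / (2363.2 + 260 − 2 × 19) = 260 × 2344.2 / 2585.2 ≈ 235.76 mm.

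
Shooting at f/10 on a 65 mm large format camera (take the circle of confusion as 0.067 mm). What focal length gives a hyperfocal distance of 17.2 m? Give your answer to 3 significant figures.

From H = f²/(N·c) + f, with f ≪ H: f ≈ √(H·N·c) = √(17200 × 10 × 0.067) = √11524 ≈ 107.3 mm.
The +f correction barely moves this — solving exactly, f² + N·c·f − N·c·H = 0 ⇒ f = (−N·c + √((N·c)² + 4·N·c·H))/2 = (−0.67 + √46096)/2 ≈ 107.02 mm, so f ≈ 107 mm.

107 mm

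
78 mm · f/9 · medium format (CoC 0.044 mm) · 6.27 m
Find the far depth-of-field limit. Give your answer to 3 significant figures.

Hyperfocal distance H = f²/(N·c) + f = 78²/(9 × 0.044) + 78 = 6084/0.396 + 78 ≈ 15441.6 mm ≈ 15.44 m.
Far limit Df = s·(H − f)/(H − s) = 6270 × (15441.6 − 78) / (15441.6 − 6270) = 6270 × 15363.6 / 9171.6 ≈ 10503 mm ≈ 10.5 m.

10.5 m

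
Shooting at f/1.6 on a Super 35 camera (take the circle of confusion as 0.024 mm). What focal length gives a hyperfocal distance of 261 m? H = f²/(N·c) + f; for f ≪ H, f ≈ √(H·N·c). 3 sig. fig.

From H = f²/(N·c) + f, with f ≪ H: f ≈ √(H·N·c) = √(261000 × 1.6 × 0.024) = √10022 ≈ 100.1 mm.
The +f correction barely moves this — solving exactly, f² + N·c·f − N·c·H = 0 ⇒ f = (−N·c + √((N·c)² + 4·N·c·H))/2 = (−0.0384 + √40090)/2 ≈ 100.09 mm, so f ≈ 100 mm.

100 mm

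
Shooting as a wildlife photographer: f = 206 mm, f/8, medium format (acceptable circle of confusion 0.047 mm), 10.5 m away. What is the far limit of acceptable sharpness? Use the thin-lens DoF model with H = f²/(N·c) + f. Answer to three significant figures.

11.6 m

Hyperfocal distance H = f²/(N·c) + f = 206²/(8 × 0.047) + 206 = 42436/0.376 + 206 ≈ 113067.7 mm ≈ 113.1 m.
Far limit Df = s·(H − f)/(H − s) = 10500 × (113067.7 − 206) / (113067.7 − 10500) = 10500 × 112861.7 / 102567.7 ≈ 11554 mm ≈ 11.6 m.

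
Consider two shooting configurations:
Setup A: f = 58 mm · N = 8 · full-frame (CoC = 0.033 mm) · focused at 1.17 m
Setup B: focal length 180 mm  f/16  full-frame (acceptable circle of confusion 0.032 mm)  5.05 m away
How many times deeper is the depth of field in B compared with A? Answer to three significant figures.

3.80

Setup A: H = 58²/(8×0.033) + 58 ≈ 12800.4 mm; DoF = Df − Dn = 1281.87 − 1076.09 ≈ 205.78 mm.
Setup B: H = 180²/(16×0.032) + 180 ≈ 63461.2 mm; DoF = Df − Dn = 5471.04 − 4689.13 ≈ 781.91 mm.
Ratio = 781.91 / 205.78 ≈ 3.80.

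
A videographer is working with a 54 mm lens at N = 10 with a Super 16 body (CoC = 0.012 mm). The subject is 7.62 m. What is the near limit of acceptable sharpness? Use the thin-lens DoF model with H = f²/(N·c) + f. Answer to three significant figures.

Hyperfocal distance H = f²/(N·c) + f = 54²/(10 × 0.012) + 54 = 2916/0.12 + 54 ≈ 24354.0 mm ≈ 24.35 m.
Near limit Dn = s·(H − f)/(H + s − 2f) = 7620 × (24354.0 − 54) / (24354.0 + 7620 − 2 × 54) = 7620 × 24300.0 / 31866.0 ≈ 5810.8 mm ≈ 5.81 m.

5.81 m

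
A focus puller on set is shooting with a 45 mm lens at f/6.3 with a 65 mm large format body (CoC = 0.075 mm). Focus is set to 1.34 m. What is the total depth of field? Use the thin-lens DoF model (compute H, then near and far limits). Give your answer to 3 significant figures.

0.891 m

Hyperfocal distance H = f²/(N·c) + f = 45²/(6.3 × 0.075) + 45 = 2025/0.4725 + 45 ≈ 4330.7 mm ≈ 4.331 m.
Near limit Dn = s·(H − f)/(H + s − 2f) = 1340 × (4330.7 − 45) / (4330.7 + 1340 − 2 × 45) = 1340 × 4285.7 / 5580.7 ≈ 1029.05 mm.
Far limit Df = s·(H − f)/(H − s) = 1340 × (4330.7 − 45) / (4330.7 − 1340) = 1340 × 4285.7 / 2990.7 ≈ 1920.23 mm.
Depth of field = Df − Dn = 1920.23 − 1029.05 ≈ 891.18 mm ≈ 0.891 m.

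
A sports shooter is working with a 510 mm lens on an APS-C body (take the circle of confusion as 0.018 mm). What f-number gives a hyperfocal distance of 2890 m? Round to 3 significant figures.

f/5

Rearrange H = f²/(N·c) + f for N: N = f² / ((H − f)·c).
N = 510² / ((2890000 − 510) × 0.018) = 260100 / 52011 ≈ 5.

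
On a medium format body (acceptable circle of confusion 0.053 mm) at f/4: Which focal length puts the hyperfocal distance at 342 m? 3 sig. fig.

From H = f²/(N·c) + f, with f ≪ H: f ≈ √(H·N·c) = √(342000 × 4 × 0.053) = √72504 ≈ 269.3 mm.
The +f correction barely moves this — solving exactly, f² + N·c·f − N·c·H = 0 ⇒ f = (−N·c + √((N·c)² + 4·N·c·H))/2 = (−0.212 + √290016)/2 ≈ 269.16 mm, so f ≈ 269 mm.

269 mm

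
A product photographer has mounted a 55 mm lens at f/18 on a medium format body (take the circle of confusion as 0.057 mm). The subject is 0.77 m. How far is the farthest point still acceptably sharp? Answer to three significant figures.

1.02 m

Hyperfocal distance H = f²/(N·c) + f = 55²/(18 × 0.057) + 55 = 3025/1.026 + 55 ≈ 3003.3 mm ≈ 3.003 m.
Far limit Df = s·(H − f)/(H − s) = 770 × (3003.3 − 55) / (3003.3 − 770) = 770 × 2948.3 / 2233.3 ≈ 1016.5 mm ≈ 1.02 m.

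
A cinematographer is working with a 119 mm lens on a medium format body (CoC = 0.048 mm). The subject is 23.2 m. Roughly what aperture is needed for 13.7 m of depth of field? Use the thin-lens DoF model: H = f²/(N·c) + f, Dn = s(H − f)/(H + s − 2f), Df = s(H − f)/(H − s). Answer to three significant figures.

f/3.49

Write h = H − f = f²/(N·c). The thin-lens limits are Dn = s·h/(h + (s−f)) and Df = s·h/(h − (s−f)), so DoF = Df − Dn = 2·s·(s−f)·h / (h² − (s−f)²).
That is a quadratic in h: DoF·h² − 2·s·(s−f)·h − DoF·(s−f)² = 0 ⇒ h = (s−f)·(s + √(s² + DoF²)) / DoF = 23081 × (23200 + √(23200² + 13700²)) / 13700 = 23081 × (23200 + 26943.1) / 13700 ≈ 84478 mm.
Then N = f²/(c·h) = 119² / (0.048 × 84478) = 14161 / 4055.0 ≈ 3.49.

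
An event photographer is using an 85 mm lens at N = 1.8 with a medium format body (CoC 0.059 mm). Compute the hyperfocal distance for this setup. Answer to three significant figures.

68.1 m

Hyperfocal distance H = f²/(N·c) + f = 85²/(1.8 × 0.059) + 85 = 7225/0.1062 + 85 ≈ 68117.0 mm ≈ 68.1 m.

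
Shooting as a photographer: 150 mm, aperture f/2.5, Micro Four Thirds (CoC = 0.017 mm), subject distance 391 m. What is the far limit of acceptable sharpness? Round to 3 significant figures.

Hyperfocal distance H = f²/(N·c) + f = 150²/(2.5 × 0.017) + 150 = 22500/0.0425 + 150 ≈ 529561.8 mm ≈ 529.6 m.
Far limit Df = s·(H − f)/(H − s) = 391000 × (529561.8 − 150) / (529561.8 − 391000) = 391000 × 529411.8 / 138561.8 ≈ 1493919 mm ≈ 1490 m.

1490 m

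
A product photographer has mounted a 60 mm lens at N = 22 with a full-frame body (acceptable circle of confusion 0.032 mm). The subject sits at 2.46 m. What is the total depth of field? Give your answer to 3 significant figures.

2.96 m

Hyperfocal distance H = f²/(N·c) + f = 60²/(22 × 0.032) + 60 = 3600/0.704 + 60 ≈ 5173.6 mm ≈ 5.174 m.
Near limit Dn = s·(H − f)/(H + s − 2f) = 2460 × (5173.6 − 60) / (5173.6 + 2460 − 2 × 60) = 2460 × 5113.6 / 7513.6 ≈ 1674.2 mm.
Far limit Df = s·(H − f)/(H − s) = 2460 × (5173.6 − 60) / (5173.6 − 2460) = 2460 × 5113.6 / 2713.6 ≈ 4635.7 mm.
Depth of field = Df − Dn = 4635.7 − 1674.2 ≈ 2961.5 mm ≈ 2.96 m.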